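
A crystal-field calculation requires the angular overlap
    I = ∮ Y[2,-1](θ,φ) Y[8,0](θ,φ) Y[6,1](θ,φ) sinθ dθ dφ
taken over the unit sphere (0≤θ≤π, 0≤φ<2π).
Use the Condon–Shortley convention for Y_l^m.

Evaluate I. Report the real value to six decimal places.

0.179619

Checks pass: Σm=0; 16 even; l₃=6∈[6,10].
(2·2+1)(2·8+1)(2·6+1) = 1105
Δ: 4! 0! 12! / 17! → 1/30940
sum: t=2:+1/2073600 = 1/2073600
3j²(2 8 6; 0 0 0) = Δ·Π!·Σ² = 28/1105  (sign +1)
sum: t=3:−1/3628800 = -1/3628800
3j²(2 8 6; -1 0 1) = Δ·Π!·Σ² = 16/1105  (sign +1)
combine: 4πI² = 1105·28/1105·16/1105 = 448/1105
take √, sign +1: I = 0.17961927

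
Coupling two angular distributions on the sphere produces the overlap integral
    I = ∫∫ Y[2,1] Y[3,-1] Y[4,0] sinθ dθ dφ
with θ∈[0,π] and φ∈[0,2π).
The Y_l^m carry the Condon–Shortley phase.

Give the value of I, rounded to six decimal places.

0.000000

L=9 odd ⇒ parity kills the (l;000) factor ⇒ I = 0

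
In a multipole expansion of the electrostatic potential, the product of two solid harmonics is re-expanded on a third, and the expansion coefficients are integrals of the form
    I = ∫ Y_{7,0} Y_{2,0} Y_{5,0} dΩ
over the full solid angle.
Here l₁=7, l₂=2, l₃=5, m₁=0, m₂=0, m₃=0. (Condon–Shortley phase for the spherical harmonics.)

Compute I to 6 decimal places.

0.237977

Rules hold: Σm=0, L=14 even, 5≤5≤9.
N = 15·5·11 = 825
Δ = 4!·10!·0!/15! = 1/15015
Racah Σ t=2..2: t=2:+1/57600 = 1/57600
⇒ 3j(7 2 5; 0 0 0)² = 21/715, sgn -1
(m-triple is (0,0,0) — same symbol as above.)
4πI² = N·(3j₀)²·(3jₘ)² = 1323/1859
I = +1·√(0.711673/4π) = 0.23797717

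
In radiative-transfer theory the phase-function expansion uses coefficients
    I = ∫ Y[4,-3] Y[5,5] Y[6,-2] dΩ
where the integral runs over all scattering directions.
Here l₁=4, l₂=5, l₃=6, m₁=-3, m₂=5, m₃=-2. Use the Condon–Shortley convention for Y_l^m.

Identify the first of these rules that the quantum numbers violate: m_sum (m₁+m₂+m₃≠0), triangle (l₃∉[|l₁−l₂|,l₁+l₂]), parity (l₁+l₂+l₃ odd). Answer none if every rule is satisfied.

m₁+m₂+m₃ = -3 + 5 − 2 = 0  ✓
triangle: |4−5|=1 ≤ l₃=6 ≤ 4+5=9  ✓
parity: l₁+l₂+l₃ = 15 is odd  ✗

parity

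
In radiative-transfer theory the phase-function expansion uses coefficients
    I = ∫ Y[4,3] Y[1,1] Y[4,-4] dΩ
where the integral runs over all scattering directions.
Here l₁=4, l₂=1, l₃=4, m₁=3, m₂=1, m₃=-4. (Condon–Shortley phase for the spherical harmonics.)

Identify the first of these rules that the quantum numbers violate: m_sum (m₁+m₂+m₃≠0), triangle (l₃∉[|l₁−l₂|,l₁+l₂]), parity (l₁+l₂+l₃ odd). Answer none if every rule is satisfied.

azimuthal sum: 3 + 1 − 4 = 0  ✓
3 ≤ 4 ≤ 5 (triangle on l)  ✓
L = 4 + 1 + 4 = 9 (odd)  ✗

parity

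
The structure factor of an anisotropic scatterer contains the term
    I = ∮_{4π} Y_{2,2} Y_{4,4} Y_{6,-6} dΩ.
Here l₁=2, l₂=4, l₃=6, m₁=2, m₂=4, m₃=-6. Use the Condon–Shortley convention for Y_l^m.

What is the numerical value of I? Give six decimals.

m-sum 0 ✓  L=12 even ✓  2≤6≤6 ✓
Π(2lᵢ+1) = 5×9×13 = 585
triangle coeff Δ(2,4,6) = 1/6435
Σ_t [0,0]: t=0:+1/2304 = 1/2304
(3j)²=5/143 [(2 4 6; 0 0 0)], sign=+1
Σ_t [0,0]: t=0:+1/967680 = 1/967680
(3j)²=1/13 [(2 4 6; 2 4 -6)], sign=+1
⇒ 4πI² = 225/143
I = (+1)√(225/143/(4π)) = 0.35384927

0.353849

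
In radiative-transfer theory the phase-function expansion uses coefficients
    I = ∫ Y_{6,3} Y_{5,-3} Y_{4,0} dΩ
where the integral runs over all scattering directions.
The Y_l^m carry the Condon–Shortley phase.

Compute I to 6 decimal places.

Σlᵢ=15 odd — θ-integrand is odd under cosθ→−cosθ; I=0

0.000000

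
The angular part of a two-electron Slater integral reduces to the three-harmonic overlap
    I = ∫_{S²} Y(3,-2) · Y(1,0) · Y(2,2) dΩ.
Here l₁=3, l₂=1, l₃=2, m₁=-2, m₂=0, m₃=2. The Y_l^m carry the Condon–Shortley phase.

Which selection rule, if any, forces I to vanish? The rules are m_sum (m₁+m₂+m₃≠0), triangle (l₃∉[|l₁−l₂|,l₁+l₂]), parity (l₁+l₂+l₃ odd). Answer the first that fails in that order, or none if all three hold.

none

m₁+m₂+m₃ = -2 + 0 + 2 = 0  ✓
triangle: |3−1|=2 ≤ l₃=2 ≤ 3+1=4  ✓
parity: l₁+l₂+l₃ = 6 is even  ✓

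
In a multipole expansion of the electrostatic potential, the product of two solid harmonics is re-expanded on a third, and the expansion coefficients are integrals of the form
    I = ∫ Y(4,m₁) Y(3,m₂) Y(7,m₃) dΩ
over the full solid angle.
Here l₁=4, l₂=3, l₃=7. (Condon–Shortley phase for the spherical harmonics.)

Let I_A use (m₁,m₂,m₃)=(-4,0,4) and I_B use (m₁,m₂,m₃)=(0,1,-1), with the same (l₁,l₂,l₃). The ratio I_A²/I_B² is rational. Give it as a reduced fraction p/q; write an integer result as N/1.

11/70

Shared (l₁,l₂,l₃)=(4,3,7): N and (l;000)² cancel in I_A²/I_B².
A: Δ = 0!·8!·6!/15! = 1/45045; Racah Σ t=0..0: t=0:+1/1451520 = 1/1451520; ⇒ 3j(4 3 7; -4 0 4)² = 1/273, sgn -1
B: Δ = 0!·8!·6!/15! = 1/45045; Racah Σ t=0..0: t=0:+1/27648 = 1/27648; ⇒ 3j(4 3 7; 0 1 -1)² = 10/429, sgn +1
I_A²/I_B² = (1/273)/(10/429) = 11/70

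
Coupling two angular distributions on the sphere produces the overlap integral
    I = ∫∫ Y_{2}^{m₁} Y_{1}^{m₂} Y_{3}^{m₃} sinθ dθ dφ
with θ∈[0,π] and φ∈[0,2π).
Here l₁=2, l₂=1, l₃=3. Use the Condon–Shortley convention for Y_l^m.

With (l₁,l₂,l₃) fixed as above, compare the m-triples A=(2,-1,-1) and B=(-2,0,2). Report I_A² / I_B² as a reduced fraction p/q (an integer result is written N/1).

Shared (l₁,l₂,l₃)=(2,1,3): N and (l;000)² cancel in I_A²/I_B².
A: Δ = 0!·4!·2!/7! = 1/105; Racah Σ t=0..0: t=0:+1/48 = 1/48; ⇒ 3j(2 1 3; 2 -1 -1)² = 1/105, sgn +1
B: Δ = 0!·4!·2!/7! = 1/105; Racah Σ t=0..0: t=0:+1/24 = 1/24; ⇒ 3j(2 1 3; -2 0 2)² = 1/21, sgn -1
I_A²/I_B² = (1/105)/(1/21) = 1/5

1/5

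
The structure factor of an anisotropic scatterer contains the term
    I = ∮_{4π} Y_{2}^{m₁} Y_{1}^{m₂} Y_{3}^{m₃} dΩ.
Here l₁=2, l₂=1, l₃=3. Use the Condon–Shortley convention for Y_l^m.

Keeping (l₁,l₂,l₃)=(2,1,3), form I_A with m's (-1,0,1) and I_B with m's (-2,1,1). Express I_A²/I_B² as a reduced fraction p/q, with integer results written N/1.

8/1

Same 2,1,3: normalisation and zero-m 3j drop out of the ratio.
A: Δ: 0! 4! 2! / 7! → 1/105; sum: t=0:+1/6 = 1/6; 3j²(2 1 3; -1 0 1) = Δ·Π!·Σ² = 8/105  (sign +1)
B: Δ: 0! 4! 2! / 7! → 1/105; sum: t=0:+1/48 = 1/48; 3j²(2 1 3; -2 1 1) = Δ·Π!·Σ² = 1/105  (sign +1)
I_A²/I_B² = (8/105)/(1/105) = 8/1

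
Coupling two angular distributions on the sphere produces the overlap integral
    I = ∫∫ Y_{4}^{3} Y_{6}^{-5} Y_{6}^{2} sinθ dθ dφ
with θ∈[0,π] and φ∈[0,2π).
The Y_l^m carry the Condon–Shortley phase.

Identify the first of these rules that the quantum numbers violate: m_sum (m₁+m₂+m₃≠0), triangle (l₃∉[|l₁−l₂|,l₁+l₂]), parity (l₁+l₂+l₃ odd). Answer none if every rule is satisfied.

azimuthal sum: 3 − 5 + 2 = 0  ✓
2 ≤ 6 ≤ 10 (triangle on l)  ✓
L = 4 + 6 + 6 = 16 (even)  ✓

none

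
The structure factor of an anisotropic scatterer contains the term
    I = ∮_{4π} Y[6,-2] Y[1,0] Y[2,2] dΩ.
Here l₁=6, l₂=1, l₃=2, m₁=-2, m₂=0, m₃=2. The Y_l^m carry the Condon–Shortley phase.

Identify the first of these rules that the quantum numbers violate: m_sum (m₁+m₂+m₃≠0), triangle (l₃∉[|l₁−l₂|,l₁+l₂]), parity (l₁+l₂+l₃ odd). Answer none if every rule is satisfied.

triangle

Σmᵢ = 0  ✓
l₃∈[|l₁−l₂|,l₁+l₂]=[5,7], have l₃=2  ✗
Σlᵢ = 9 ⇒ odd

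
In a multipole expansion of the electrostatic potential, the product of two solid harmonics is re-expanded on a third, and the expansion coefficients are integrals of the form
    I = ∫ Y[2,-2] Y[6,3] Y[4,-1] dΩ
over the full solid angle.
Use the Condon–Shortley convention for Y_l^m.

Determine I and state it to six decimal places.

m-sum 0 ✓  L=12 even ✓  4≤4≤8 ✓
Π(2lᵢ+1) = 5×13×9 = 585
triangle coeff Δ(2,6,4) = 1/6435
Σ_t [2,2]: t=2:+1/2304 = 1/2304
(3j)²=5/143 [(2 6 4; 0 0 0)], sign=+1
Σ_t [4,4]: t=4:+1/17280 = 1/17280
(3j)²=14/715 [(2 6 4; -2 3 -1)], sign=-1
⇒ 4πI² = 630/1573
I = (-1)√(630/1573/(4π)) = -0.17852580

-0.178526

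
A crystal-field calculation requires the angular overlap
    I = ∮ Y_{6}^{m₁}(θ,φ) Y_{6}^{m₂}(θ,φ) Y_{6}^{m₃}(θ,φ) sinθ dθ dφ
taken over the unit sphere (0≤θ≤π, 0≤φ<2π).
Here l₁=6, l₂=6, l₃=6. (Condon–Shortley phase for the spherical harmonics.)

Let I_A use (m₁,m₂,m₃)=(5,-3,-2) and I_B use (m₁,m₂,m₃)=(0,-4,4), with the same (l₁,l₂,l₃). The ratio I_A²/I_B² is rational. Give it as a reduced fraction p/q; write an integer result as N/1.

Shared (l₁,l₂,l₃)=(6,6,6): N and (l;000)² cancel in I_A²/I_B².
A: Δ = 6!·6!·6!/19! = 1/325909584; Racah Σ t=0..1: t=0:+1/3110400 t=1:−1/4147200 = 1/12441600; ⇒ 3j(6 6 6; 5 -3 -2)² = 7/4199, sgn +1
B: Δ = 6!·6!·6!/19! = 1/325909584; Racah Σ t=0..2: t=0:+1/24883200 t=1:−1/1728000 t=2:+1/1658880 = 1/15552000; ⇒ 3j(6 6 6; 0 -4 4)² = 16/46189, sgn +1
I_A²/I_B² = (7/4199)/(16/46189) = 77/16

77/16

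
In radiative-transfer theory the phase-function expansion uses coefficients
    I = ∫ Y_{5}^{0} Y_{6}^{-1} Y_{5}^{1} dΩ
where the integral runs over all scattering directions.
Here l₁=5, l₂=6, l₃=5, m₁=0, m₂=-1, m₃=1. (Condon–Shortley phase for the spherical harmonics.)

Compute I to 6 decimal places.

Checks pass: Σm=0; 16 even; l₃=5∈[1,11].
(2·5+1)(2·6+1)(2·5+1) = 1573
Δ: 6! 4! 6! / 17! → 1/28588560
sum: t=1:−1/345600 t=2:+1/13824 t=3:−1/5184 t=4:+1/13824 t=5:−1/345600 = -7/129600
3j²(5 6 5; 0 0 0) = Δ·Π!·Σ² = 80/7293  (sign +1)
sum: t=1:−1/138240 t=2:+1/10368 t=3:−1/6912 t=4:+1/34560 t=5:−1/2073600 = -7/259200
3j²(5 6 5; 0 -1 1) = Δ·Π!·Σ² = 28/7293  (sign -1)
combine: 4πI² = 1573·80/7293·28/7293 = 2240/33813
take √, sign -1: I = -0.07260679

-0.072607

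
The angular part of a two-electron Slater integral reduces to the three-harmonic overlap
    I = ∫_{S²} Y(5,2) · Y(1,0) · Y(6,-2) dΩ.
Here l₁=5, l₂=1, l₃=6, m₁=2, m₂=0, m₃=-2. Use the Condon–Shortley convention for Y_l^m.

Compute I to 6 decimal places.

0.231133

Rules hold: Σm=0, L=12 even, 4≤6≤6.
N = 11·3·13 = 429
Δ = 0!·10!·2!/13! = 1/858
Racah Σ t=0..0: t=0:+1/14400 = 1/14400
⇒ 3j(5 1 6; 0 0 0)² = 6/143, sgn +1
Racah Σ t=0..0: t=0:+1/30240 = 1/30240
⇒ 3j(5 1 6; 2 0 -2)² = 16/429, sgn +1
4πI² = N·(3j₀)²·(3jₘ)² = 96/143
I = +1·√(0.671329/4π) = 0.23113338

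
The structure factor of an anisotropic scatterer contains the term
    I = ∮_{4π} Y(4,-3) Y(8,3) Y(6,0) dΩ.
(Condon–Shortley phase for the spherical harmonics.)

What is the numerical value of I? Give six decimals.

0.139408

m-sum 0 ✓  L=18 even ✓  4≤6≤12 ✓
Π(2lᵢ+1) = 9×17×13 = 1989
triangle coeff Δ(4,8,6) = 1/23279256
Σ_t [2,4]: t=2:+1/1658880 t=3:−1/518400 t=4:+1/1658880 = -1/1382400
(3j)²=504/46189 [(4 8 6; 0 0 0)], sign=-1
Σ_t [5,6]: t=5:−1/4147200 t=6:+1/10368000 = -1/6912000
(3j)²=189/16796 [(4 8 6; -3 3 0)], sign=-1
⇒ 4πI² = 214326/877591
I = (+1)√(214326/877591/(4π)) = 0.13940759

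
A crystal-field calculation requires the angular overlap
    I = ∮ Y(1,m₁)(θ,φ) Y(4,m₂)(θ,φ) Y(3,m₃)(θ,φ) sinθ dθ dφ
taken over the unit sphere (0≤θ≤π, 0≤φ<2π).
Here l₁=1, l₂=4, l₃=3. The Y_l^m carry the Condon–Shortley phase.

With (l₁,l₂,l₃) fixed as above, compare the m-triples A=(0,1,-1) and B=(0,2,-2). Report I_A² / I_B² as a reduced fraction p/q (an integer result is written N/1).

Same 1,4,3: normalisation and zero-m 3j drop out of the ratio.
A: Δ: 2! 0! 6! / 9! → 1/252; sum: t=1:−1/48 = -1/48; 3j²(1 4 3; 0 1 -1) = Δ·Π!·Σ² = 5/84  (sign -1)
B: Δ: 2! 0! 6! / 9! → 1/252; sum: t=1:−1/120 = -1/120; 3j²(1 4 3; 0 2 -2) = Δ·Π!·Σ² = 1/21  (sign +1)
I_A²/I_B² = (5/84)/(1/21) = 5/4

5/4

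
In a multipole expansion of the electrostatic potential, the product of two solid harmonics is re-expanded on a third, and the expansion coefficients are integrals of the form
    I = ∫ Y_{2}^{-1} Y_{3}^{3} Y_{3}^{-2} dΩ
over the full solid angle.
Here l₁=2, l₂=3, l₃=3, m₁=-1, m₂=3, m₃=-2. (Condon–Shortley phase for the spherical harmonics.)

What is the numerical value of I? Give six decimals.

-0.210261

Checks pass: Σm=0; 8 even; l₃=3∈[1,5].
(2·2+1)(2·3+1)(2·3+1) = 245
Δ: 2! 2! 4! / 9! → 1/3780
sum: t=0:+1/24 t=1:−1/4 t=2:+1/24 = -1/6
3j²(2 3 3; 0 0 0) = Δ·Π!·Σ² = 4/105  (sign +1)
sum: t=2:+1/48 = 1/48
3j²(2 3 3; -1 3 -2) = Δ·Π!·Σ² = 5/84  (sign -1)
combine: 4πI² = 245·4/105·5/84 = 5/9
take √, sign -1: I = -0.21026104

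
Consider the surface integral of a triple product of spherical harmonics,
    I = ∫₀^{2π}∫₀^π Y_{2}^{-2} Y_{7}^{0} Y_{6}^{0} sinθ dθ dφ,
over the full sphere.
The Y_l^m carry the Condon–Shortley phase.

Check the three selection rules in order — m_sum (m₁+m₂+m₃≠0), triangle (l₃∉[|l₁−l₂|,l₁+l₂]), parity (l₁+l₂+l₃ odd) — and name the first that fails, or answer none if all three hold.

m_sum

azimuthal sum: -2 + 0 + 0 = -2  ✗
5 ≤ 6 ≤ 9 (triangle on l)
L = 2 + 7 + 6 = 15 (odd)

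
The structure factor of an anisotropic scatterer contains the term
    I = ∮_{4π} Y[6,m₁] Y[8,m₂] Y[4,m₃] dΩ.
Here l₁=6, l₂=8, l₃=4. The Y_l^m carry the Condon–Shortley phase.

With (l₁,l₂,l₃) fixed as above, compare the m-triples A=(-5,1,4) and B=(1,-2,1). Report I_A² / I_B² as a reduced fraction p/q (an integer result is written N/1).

5390/118803

l's match ⇒ only the (l;m) 3-j factors differ between A and B.
A: triangle coeff Δ(6,8,4) = 1/23279256; Σ_t [9,9]: t=9:−1/522547200 = -1/522547200; (3j)²=35/75582 [(6 8 4; -5 1 4)], sign=-1
B: triangle coeff Δ(6,8,4) = 1/23279256; Σ_t [3,5]: t=3:−1/2177280 t=4:+1/829440 t=5:−1/3456000 = 199/435456000; (3j)²=39601/3879876 [(6 8 4; 1 -2 1)], sign=-1
I_A²/I_B² = (35/75582)/(39601/3879876) = 5390/118803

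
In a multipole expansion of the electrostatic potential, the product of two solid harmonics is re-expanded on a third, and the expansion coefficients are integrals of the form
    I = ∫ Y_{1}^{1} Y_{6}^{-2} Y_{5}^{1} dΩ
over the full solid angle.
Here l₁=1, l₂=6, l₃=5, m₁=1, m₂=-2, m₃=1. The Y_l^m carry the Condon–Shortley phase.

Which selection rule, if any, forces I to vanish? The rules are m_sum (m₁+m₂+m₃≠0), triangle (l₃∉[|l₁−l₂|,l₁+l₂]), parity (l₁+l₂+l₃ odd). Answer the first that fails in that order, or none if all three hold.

none

m₁+m₂+m₃ = 1 − 2 + 1 = 0  ✓
triangle: |1−6|=5 ≤ l₃=5 ≤ 1+6=7  ✓
parity: l₁+l₂+l₃ = 12 is even  ✓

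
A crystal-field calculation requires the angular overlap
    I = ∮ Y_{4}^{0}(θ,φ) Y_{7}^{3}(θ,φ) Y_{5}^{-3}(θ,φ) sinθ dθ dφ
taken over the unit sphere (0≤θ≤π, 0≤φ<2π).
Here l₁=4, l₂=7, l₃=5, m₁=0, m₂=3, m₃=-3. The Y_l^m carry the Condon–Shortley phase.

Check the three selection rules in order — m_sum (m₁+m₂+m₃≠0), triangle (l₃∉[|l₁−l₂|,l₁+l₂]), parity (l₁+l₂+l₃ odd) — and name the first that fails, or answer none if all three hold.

Σmᵢ = 0  ✓
l₃∈[|l₁−l₂|,l₁+l₂]=[3,11], have l₃=5  ✓
Σlᵢ = 16 ⇒ even  ✓

none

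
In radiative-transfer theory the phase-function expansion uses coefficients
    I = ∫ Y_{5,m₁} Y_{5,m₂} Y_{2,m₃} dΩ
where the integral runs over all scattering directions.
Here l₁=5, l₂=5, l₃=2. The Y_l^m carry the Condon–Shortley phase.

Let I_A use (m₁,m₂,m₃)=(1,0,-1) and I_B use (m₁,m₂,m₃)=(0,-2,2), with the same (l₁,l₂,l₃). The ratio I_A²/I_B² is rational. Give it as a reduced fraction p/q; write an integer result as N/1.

1/28

Same 5,5,2: normalisation and zero-m 3j drop out of the ratio.
A: Δ: 8! 2! 2! / 13! → 1/38610; sum: t=3:−1/1440 t=4:+1/1152 = 1/5760; 3j²(5 5 2; 1 0 -1) = Δ·Π!·Σ² = 1/858  (sign -1)
B: Δ: 8! 2! 2! / 13! → 1/38610; sum: t=3:−1/2880 = -1/2880; 3j²(5 5 2; 0 -2 2) = Δ·Π!·Σ² = 14/429  (sign -1)
I_A²/I_B² = (1/858)/(14/429) = 1/28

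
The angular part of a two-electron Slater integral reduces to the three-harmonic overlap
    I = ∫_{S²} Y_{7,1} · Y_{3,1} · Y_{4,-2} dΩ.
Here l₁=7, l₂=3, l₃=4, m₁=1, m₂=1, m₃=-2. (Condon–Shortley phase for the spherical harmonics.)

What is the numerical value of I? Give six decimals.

m-sum 0 ✓  L=14 even ✓  4≤4≤10 ✓
Π(2lᵢ+1) = 15×7×9 = 945
triangle coeff Δ(7,3,4) = 1/45045
Σ_t [3,3]: t=3:−1/20736 = -1/20736
(3j)²=35/1287 [(7 3 4; 0 0 0)], sign=-1
Σ_t [4,4]: t=4:+1/69120 = 1/69120
(3j)²=4/429 [(7 3 4; 1 1 -2)], sign=+1
⇒ 4πI² = 4900/20449
I = (-1)√(4900/20449/(4π)) = -0.13808836

-0.138088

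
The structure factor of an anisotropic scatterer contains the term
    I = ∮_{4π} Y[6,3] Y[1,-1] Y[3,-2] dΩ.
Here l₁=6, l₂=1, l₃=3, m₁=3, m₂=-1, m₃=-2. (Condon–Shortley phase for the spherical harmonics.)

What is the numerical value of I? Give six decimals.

0.000000

l₃=3 ∉ [5,7] — triangle fails ⇒ I = 0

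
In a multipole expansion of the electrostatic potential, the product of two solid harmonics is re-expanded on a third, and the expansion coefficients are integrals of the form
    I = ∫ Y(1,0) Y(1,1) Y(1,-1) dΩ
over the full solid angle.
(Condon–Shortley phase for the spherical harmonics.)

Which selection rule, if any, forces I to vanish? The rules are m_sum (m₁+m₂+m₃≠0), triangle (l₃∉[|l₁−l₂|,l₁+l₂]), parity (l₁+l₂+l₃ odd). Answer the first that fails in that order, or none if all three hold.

parity

azimuthal sum: 0 + 1 − 1 = 0  ✓
0 ≤ 1 ≤ 2 (triangle on l)  ✓
L = 1 + 1 + 1 = 3 (odd)  ✗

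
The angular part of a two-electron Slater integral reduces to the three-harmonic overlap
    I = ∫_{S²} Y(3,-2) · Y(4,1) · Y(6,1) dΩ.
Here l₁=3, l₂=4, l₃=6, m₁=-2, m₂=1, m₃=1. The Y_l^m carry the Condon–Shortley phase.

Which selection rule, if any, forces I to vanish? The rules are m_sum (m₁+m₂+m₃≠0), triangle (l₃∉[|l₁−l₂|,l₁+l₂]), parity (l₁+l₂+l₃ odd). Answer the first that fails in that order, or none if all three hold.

Σmᵢ = 0  ✓
l₃∈[|l₁−l₂|,l₁+l₂]=[1,7], have l₃=6  ✓
Σlᵢ = 13 ⇒ odd  ✗

parity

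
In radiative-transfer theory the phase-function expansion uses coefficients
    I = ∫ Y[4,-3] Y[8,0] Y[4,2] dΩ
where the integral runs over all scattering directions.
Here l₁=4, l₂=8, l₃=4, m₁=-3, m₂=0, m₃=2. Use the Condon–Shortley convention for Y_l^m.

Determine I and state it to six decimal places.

-3 + 0 + 2 = -1 ≠ 0: azimuthal integral kills it; I = 0

0.000000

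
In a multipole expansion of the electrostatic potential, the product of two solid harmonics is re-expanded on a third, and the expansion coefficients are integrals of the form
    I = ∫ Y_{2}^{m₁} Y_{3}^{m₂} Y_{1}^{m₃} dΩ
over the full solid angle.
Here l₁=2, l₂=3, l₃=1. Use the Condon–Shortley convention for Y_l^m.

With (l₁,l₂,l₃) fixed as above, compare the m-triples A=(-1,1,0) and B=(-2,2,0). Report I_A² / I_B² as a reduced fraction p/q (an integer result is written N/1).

8/5

Same 2,3,1: normalisation and zero-m 3j drop out of the ratio.
A: Δ: 4! 0! 2! / 7! → 1/105; sum: t=3:−1/6 = -1/6; 3j²(2 3 1; -1 1 0) = Δ·Π!·Σ² = 8/105  (sign +1)
B: Δ: 4! 0! 2! / 7! → 1/105; sum: t=4:+1/24 = 1/24; 3j²(2 3 1; -2 2 0) = Δ·Π!·Σ² = 1/21  (sign -1)
I_A²/I_B² = (8/105)/(1/21) = 8/5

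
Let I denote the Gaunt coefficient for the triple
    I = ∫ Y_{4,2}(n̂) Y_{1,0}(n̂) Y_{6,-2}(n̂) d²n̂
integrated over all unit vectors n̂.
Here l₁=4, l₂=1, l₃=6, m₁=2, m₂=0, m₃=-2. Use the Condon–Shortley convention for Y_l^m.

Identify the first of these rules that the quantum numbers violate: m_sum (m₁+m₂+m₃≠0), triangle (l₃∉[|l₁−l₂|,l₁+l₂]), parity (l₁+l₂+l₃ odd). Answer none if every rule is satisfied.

m₁+m₂+m₃ = 2 + 0 − 2 = 0  ✓
triangle: |4−1|=3 ≤ l₃=6 ≤ 4+1=5  ✗
parity: l₁+l₂+l₃ = 11 is odd

triangle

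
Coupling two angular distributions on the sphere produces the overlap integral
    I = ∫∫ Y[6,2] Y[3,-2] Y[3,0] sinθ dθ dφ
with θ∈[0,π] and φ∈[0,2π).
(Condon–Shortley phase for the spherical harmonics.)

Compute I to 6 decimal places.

Rules hold: Σm=0, L=12 even, 3≤3≤9.
N = 13·7·7 = 637
Δ = 6!·6!·0!/13! = 1/12012
Racah Σ t=3..3: t=3:−1/1296 = -1/1296
⇒ 3j(6 3 3; 0 0 0)² = 100/3003, sgn +1
Racah Σ t=1..1: t=1:−1/4320 = -1/4320
⇒ 3j(6 3 3; 2 -2 0)² = 8/429, sgn +1
4πI² = N·(3j₀)²·(3jₘ)² = 5600/14157
I = +1·√(0.395564/4π) = 0.17742036

0.177420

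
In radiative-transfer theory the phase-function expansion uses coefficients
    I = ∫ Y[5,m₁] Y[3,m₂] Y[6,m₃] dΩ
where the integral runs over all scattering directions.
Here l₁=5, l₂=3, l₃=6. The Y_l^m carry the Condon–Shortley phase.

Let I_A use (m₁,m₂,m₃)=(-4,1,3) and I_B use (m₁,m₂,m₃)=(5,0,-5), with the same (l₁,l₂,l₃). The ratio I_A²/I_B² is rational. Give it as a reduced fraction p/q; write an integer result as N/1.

Same 5,3,6: normalisation and zero-m 3j drop out of the ratio.
A: Δ: 2! 8! 4! / 15! → 1/675675; sum: t=1:−1/241920 t=2:+1/40320 = 1/48384; 3j²(5 3 6; -4 1 3) = Δ·Π!·Σ² = 24/1001  (sign -1)
B: Δ: 2! 8! 4! / 15! → 1/675675; sum: t=0:+1/483840 = 1/483840; 3j²(5 3 6; 5 0 -5) = Δ·Π!·Σ² = 3/91  (sign -1)
I_A²/I_B² = (24/1001)/(3/91) = 8/11

8/11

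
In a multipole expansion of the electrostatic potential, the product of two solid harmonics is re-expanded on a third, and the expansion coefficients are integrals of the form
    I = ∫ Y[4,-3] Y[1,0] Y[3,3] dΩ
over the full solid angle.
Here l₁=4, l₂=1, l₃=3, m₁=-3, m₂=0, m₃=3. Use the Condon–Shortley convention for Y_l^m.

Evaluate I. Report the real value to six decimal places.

-0.162868

Rules hold: Σm=0, L=8 even, 3≤3≤5.
N = 9·3·7 = 189
Δ = 2!·6!·0!/9! = 1/252
Racah Σ t=1..1: t=1:−1/36 = -1/36
⇒ 3j(4 1 3; 0 0 0)² = 4/63, sgn +1
Racah Σ t=1..1: t=1:−1/720 = -1/720
⇒ 3j(4 1 3; -3 0 3)² = 1/36, sgn -1
4πI² = N·(3j₀)²·(3jₘ)² = 1/3
I = -1·√(0.333333/4π) = -0.16286750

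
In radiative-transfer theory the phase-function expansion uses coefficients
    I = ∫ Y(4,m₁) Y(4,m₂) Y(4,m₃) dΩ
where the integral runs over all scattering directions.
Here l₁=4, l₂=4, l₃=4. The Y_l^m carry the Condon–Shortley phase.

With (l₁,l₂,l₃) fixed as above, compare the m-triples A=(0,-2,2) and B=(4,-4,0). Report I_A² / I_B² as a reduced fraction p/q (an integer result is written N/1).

Same 4,4,4: normalisation and zero-m 3j drop out of the ratio.
A: Δ: 4! 4! 4! / 13! → 1/450450; sum: t=0:+1/2304 t=1:−1/216 t=2:+1/384 = -11/6912; 3j²(4 4 4; 0 -2 2) = Δ·Π!·Σ² = 11/1638  (sign -1)
B: Δ: 4! 4! 4! / 13! → 1/450450; sum: t=0:+1/13824 = 1/13824; 3j²(4 4 4; 4 -4 0) = Δ·Π!·Σ² = 14/1287  (sign +1)
I_A²/I_B² = (11/1638)/(14/1287) = 121/196

121/196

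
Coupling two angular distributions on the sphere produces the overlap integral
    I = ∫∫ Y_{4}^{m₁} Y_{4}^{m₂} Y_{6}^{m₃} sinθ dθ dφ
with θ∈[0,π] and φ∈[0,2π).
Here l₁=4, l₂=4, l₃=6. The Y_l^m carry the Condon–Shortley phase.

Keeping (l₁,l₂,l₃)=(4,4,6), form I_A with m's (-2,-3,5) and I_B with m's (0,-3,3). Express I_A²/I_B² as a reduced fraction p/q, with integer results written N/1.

Same 4,4,6: normalisation and zero-m 3j drop out of the ratio.
A: Δ: 2! 6! 6! / 15! → 1/1261260; sum: t=0:+1/172800 t=1:−1/86400 = -1/172800; 3j²(4 4 6; -2 -3 5) = Δ·Π!·Σ² = 1/130  (sign +1)
B: Δ: 2! 6! 6! / 15! → 1/1261260; sum: t=0:+1/11520 t=1:−1/25920 = 1/20736; 3j²(4 4 6; 0 -3 3) = Δ·Π!·Σ² = 5/429  (sign -1)
I_A²/I_B² = (1/130)/(5/429) = 33/50

33/50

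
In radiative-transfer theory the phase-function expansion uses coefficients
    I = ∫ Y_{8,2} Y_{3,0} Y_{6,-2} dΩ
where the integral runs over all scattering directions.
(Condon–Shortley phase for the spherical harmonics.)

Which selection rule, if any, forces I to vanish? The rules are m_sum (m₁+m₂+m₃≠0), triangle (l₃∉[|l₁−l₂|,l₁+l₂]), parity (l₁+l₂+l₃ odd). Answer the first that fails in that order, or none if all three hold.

parity

Σmᵢ = 0  ✓
l₃∈[|l₁−l₂|,l₁+l₂]=[5,11], have l₃=6  ✓
Σlᵢ = 17 ⇒ odd  ✗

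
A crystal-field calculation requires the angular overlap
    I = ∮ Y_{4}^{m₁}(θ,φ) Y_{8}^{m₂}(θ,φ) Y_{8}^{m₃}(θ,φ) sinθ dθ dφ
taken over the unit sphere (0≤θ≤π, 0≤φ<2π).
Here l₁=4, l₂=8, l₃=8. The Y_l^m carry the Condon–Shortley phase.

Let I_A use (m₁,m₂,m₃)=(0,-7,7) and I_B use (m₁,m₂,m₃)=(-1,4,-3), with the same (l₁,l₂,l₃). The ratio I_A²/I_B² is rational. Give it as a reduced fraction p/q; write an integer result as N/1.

Same 4,8,8: normalisation and zero-m 3j drop out of the ratio.
A: Δ: 4! 4! 12! / 21! → 1/185175900; sum: t=0:+1/22992076800 t=1:−1/17244057600 = -1/68976230400; 3j²(4 8 8; 0 -7 7) = Δ·Π!·Σ² = 13/11628  (sign +1)
B: Δ: 4! 4! 12! / 21! → 1/185175900; sum: t=1:−1/5748019200 t=2:+1/174182400 t=3:−1/52254720 t=4:+1/139345920 = -7/1094860800; 3j²(4 8 8; -1 4 -3) = Δ·Π!·Σ² = 147/16796  (sign +1)
I_A²/I_B² = (13/11628)/(147/16796) = 169/1323

169/1323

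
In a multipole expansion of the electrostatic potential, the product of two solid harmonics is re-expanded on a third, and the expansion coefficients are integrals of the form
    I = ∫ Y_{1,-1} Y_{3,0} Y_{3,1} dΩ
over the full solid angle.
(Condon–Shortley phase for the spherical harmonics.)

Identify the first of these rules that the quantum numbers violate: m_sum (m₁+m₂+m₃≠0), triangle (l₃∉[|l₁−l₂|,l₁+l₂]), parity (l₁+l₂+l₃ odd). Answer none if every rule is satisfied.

parity

Σmᵢ = 0  ✓
l₃∈[|l₁−l₂|,l₁+l₂]=[2,4], have l₃=3  ✓
Σlᵢ = 7 ⇒ odd  ✗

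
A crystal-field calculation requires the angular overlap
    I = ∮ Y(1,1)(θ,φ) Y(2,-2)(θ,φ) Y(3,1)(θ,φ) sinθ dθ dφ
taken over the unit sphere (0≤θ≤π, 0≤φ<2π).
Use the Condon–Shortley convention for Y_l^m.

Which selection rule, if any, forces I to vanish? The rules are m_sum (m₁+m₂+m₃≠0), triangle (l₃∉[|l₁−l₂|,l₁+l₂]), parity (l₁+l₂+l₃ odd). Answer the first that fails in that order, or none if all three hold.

none

m₁+m₂+m₃ = 1 − 2 + 1 = 0  ✓
triangle: |1−2|=1 ≤ l₃=3 ≤ 1+2=3  ✓
parity: l₁+l₂+l₃ = 6 is even  ✓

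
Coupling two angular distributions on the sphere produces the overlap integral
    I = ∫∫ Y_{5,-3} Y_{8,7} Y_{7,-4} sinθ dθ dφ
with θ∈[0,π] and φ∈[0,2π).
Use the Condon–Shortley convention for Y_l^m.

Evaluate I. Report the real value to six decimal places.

m-sum 0 ✓  L=20 even ✓  3≤7≤13 ✓
Π(2lᵢ+1) = 11×17×15 = 2805
triangle coeff Δ(5,8,7) = 1/814773960
Σ_t [1,5]: t=1:−1/87091200 t=2:+1/4976640 t=3:−1/2073600 t=4:+1/4976640 t=5:−1/87091200 = -1/9676800
(3j)²=360/46189 [(5 8 7; 0 0 0)], sign=+1
Σ_t [5,6]: t=5:−1/2612736000 t=6:+1/1045094400 = 1/1741824000
(3j)²=33/3230 [(5 8 7; -3 7 -4)], sign=-1
⇒ 4πI² = 17820/79781
I = (-1)√(17820/79781/(4π)) = -0.13332119

-0.133321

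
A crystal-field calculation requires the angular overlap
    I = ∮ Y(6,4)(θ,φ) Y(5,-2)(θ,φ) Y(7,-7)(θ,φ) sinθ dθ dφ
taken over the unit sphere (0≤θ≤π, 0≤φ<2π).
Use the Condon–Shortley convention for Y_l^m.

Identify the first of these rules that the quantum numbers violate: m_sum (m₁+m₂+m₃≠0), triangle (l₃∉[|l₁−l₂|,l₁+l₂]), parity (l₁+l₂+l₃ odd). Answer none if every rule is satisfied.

m₁+m₂+m₃ = 4 − 2 − 7 = -5  ✗
triangle: |6−5|=1 ≤ l₃=7 ≤ 6+5=11
parity: l₁+l₂+l₃ = 18 is even

m_sum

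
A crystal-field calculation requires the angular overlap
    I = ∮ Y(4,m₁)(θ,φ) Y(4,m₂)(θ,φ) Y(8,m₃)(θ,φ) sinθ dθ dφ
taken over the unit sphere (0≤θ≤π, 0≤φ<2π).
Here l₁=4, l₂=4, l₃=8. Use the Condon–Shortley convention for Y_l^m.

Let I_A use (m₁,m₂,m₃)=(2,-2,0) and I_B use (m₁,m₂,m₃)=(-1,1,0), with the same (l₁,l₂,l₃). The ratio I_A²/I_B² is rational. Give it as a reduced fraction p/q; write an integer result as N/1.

Same 4,4,8: normalisation and zero-m 3j drop out of the ratio.
A: Δ: 0! 8! 8! / 17! → 1/218790; sum: t=0:+1/2073600 = 1/2073600; 3j²(4 4 8; 2 -2 0) = Δ·Π!·Σ² = 392/109395  (sign +1)
B: Δ: 0! 8! 8! / 17! → 1/218790; sum: t=0:+1/518400 = 1/518400; 3j²(4 4 8; -1 1 0) = Δ·Π!·Σ² = 1568/109395  (sign +1)
I_A²/I_B² = (392/109395)/(1568/109395) = 1/4

1/4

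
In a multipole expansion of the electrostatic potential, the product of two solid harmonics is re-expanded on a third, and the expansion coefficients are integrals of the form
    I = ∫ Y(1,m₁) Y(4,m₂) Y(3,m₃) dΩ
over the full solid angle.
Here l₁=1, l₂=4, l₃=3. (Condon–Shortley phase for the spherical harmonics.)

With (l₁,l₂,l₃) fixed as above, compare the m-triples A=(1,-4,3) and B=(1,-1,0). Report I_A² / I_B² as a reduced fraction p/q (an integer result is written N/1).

14/5

Shared (l₁,l₂,l₃)=(1,4,3): N and (l;000)² cancel in I_A²/I_B².
A: Δ = 2!·0!·6!/9! = 1/252; Racah Σ t=0..0: t=0:+1/1440 = 1/1440; ⇒ 3j(1 4 3; 1 -4 3)² = 1/9, sgn +1
B: Δ = 2!·0!·6!/9! = 1/252; Racah Σ t=0..0: t=0:+1/72 = 1/72; ⇒ 3j(1 4 3; 1 -1 0)² = 5/126, sgn -1
I_A²/I_B² = (1/9)/(5/126) = 14/5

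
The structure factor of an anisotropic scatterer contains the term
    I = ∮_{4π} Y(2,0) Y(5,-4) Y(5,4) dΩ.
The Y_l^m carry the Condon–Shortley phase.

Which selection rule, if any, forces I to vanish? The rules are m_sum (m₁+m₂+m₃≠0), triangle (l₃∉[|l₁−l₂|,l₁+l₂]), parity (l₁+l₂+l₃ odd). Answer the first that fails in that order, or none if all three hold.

m₁+m₂+m₃ = 0 − 4 + 4 = 0  ✓
triangle: |2−5|=3 ≤ l₃=5 ≤ 2+5=7  ✓
parity: l₁+l₂+l₃ = 12 is even  ✓

none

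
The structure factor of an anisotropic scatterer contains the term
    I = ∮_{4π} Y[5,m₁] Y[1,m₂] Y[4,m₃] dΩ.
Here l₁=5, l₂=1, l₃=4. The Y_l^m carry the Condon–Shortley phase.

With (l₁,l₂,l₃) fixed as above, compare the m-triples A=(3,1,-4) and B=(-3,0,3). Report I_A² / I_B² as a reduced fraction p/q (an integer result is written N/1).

l's match ⇒ only the (l;m) 3-j factors differ between A and B.
A: triangle coeff Δ(5,1,4) = 1/495; Σ_t [2,2]: t=2:+1/80640 = 1/80640; (3j)²=1/495 [(5 1 4; 3 1 -4)], sign=+1
B: triangle coeff Δ(5,1,4) = 1/495; Σ_t [1,1]: t=1:−1/5040 = -1/5040; (3j)²=16/495 [(5 1 4; -3 0 3)], sign=+1
I_A²/I_B² = (1/495)/(16/495) = 1/16

1/16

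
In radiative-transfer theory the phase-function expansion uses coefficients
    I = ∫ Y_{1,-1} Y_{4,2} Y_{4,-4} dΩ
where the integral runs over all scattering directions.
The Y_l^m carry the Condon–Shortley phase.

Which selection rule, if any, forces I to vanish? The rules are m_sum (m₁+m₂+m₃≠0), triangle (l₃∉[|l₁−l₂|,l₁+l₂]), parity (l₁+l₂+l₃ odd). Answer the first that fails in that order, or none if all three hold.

m_sum

azimuthal sum: -1 + 2 − 4 = -3  ✗
3 ≤ 4 ≤ 5 (triangle on l)
L = 1 + 4 + 4 = 9 (odd)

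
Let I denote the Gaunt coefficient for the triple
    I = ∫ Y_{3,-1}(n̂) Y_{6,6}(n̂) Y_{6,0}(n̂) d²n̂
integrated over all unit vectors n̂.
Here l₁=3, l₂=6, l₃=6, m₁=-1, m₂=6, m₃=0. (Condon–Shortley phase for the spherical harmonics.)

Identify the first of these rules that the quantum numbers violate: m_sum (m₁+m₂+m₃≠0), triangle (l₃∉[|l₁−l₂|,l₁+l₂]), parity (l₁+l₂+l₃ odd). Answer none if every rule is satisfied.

m_sum

Σmᵢ = 5  ✗
l₃∈[|l₁−l₂|,l₁+l₂]=[3,9], have l₃=6
Σlᵢ = 15 ⇒ odd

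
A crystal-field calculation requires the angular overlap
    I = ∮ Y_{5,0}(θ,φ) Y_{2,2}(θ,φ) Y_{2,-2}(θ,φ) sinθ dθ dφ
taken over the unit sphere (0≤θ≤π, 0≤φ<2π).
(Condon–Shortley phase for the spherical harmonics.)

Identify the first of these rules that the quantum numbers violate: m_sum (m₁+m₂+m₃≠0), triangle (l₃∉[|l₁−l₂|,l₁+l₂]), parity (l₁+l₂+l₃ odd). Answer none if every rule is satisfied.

triangle

Σmᵢ = 0  ✓
l₃∈[|l₁−l₂|,l₁+l₂]=[3,7], have l₃=2  ✗
Σlᵢ = 9 ⇒ odd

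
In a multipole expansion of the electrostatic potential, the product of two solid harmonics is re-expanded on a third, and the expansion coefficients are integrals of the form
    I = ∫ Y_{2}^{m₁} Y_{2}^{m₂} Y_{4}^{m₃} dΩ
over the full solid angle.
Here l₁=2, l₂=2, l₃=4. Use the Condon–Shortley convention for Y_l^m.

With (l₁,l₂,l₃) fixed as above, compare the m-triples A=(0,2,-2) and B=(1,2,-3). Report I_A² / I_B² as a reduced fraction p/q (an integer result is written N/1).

3/7

Shared (l₁,l₂,l₃)=(2,2,4): N and (l;000)² cancel in I_A²/I_B².
A: Δ = 0!·4!·4!/9! = 1/630; Racah Σ t=0..0: t=0:+1/96 = 1/96; ⇒ 3j(2 2 4; 0 2 -2)² = 1/42, sgn +1
B: Δ = 0!·4!·4!/9! = 1/630; Racah Σ t=0..0: t=0:+1/144 = 1/144; ⇒ 3j(2 2 4; 1 2 -3)² = 1/18, sgn -1
I_A²/I_B² = (1/42)/(1/18) = 3/7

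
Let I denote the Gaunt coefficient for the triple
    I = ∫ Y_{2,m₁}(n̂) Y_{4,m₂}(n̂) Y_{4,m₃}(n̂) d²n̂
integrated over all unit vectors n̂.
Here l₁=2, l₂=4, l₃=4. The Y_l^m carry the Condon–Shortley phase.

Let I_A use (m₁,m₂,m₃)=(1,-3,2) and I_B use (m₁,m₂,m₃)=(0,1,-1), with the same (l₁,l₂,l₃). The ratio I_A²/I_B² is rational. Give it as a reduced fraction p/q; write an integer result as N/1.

l's match ⇒ only the (l;m) 3-j factors differ between A and B.
A: triangle coeff Δ(2,4,4) = 1/13860; Σ_t [0,1]: t=0:+1/240 t=1:−1/1440 = 1/288; (3j)²=5/132 [(2 4 4; 1 -3 2)], sign=+1
B: triangle coeff Δ(2,4,4) = 1/13860; Σ_t [0,2]: t=0:+1/480 t=1:−1/48 t=2:+1/144 = -17/1440; (3j)²=289/13860 [(2 4 4; 0 1 -1)], sign=+1
I_A²/I_B² = (5/132)/(289/13860) = 525/289

525/289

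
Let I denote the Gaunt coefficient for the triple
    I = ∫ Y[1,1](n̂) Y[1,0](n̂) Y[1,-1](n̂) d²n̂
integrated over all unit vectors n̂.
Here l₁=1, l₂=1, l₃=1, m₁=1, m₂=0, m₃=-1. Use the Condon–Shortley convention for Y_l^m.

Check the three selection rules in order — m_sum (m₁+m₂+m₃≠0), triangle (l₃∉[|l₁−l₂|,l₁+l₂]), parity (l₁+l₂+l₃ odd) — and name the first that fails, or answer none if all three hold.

parity

azimuthal sum: 1 + 0 − 1 = 0  ✓
0 ≤ 1 ≤ 2 (triangle on l)  ✓
L = 1 + 1 + 1 = 3 (odd)  ✗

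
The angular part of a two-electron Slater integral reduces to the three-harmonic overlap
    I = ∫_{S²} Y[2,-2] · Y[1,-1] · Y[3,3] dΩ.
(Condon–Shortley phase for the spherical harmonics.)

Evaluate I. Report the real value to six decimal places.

Checks pass: Σm=0; 6 even; l₃=3∈[1,3].
(2·2+1)(2·1+1)(2·3+1) = 105
Δ: 0! 4! 2! / 7! → 1/105
sum: t=0:+1/4 = 1/4
3j²(2 1 3; 0 0 0) = Δ·Π!·Σ² = 3/35  (sign -1)
sum: t=0:+1/48 = 1/48
3j²(2 1 3; -2 -1 3) = Δ·Π!·Σ² = 1/7  (sign +1)
combine: 4πI² = 105·3/35·1/7 = 9/7
take √, sign -1: I = -0.31986543

-0.319865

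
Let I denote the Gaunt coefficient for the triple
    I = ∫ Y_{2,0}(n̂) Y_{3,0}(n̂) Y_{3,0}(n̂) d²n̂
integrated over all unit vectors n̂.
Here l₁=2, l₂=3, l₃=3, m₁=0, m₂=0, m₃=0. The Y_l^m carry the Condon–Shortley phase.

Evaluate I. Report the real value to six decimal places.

m-sum 0 ✓  L=8 even ✓  1≤3≤5 ✓
Π(2lᵢ+1) = 5×7×7 = 245
triangle coeff Δ(2,3,3) = 1/3780
Σ_t [0,2]: t=0:+1/24 t=1:−1/4 t=2:+1/24 = -1/6
(3j)²=4/105 [(2 3 3; 0 0 0)], sign=+1
(m-triple is (0,0,0) — same symbol as above.)
⇒ 4πI² = 16/45
I = (+1)√(16/45/(4π)) = 0.16820883

0.168209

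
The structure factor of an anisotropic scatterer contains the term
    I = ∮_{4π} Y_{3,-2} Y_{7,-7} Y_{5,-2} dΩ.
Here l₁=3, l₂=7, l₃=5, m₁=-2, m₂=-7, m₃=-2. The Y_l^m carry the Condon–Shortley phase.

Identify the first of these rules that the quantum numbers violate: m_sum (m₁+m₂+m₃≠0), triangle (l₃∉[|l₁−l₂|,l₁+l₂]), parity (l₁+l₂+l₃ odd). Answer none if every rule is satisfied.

m_sum

Σmᵢ = -11  ✗
l₃∈[|l₁−l₂|,l₁+l₂]=[4,10], have l₃=5
Σlᵢ = 15 ⇒ odd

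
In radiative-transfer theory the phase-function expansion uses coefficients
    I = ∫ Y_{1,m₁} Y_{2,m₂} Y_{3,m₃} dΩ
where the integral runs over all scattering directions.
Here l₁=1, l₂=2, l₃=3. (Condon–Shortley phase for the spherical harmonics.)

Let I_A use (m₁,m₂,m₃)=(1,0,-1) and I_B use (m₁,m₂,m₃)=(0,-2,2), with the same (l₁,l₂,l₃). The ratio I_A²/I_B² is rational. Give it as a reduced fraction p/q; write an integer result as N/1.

Shared (l₁,l₂,l₃)=(1,2,3): N and (l;000)² cancel in I_A²/I_B².
A: Δ = 0!·2!·4!/7! = 1/105; Racah Σ t=0..0: t=0:+1/8 = 1/8; ⇒ 3j(1 2 3; 1 0 -1)² = 2/35, sgn +1
B: Δ = 0!·2!·4!/7! = 1/105; Racah Σ t=0..0: t=0:+1/24 = 1/24; ⇒ 3j(1 2 3; 0 -2 2)² = 1/21, sgn -1
I_A²/I_B² = (2/35)/(1/21) = 6/5

6/5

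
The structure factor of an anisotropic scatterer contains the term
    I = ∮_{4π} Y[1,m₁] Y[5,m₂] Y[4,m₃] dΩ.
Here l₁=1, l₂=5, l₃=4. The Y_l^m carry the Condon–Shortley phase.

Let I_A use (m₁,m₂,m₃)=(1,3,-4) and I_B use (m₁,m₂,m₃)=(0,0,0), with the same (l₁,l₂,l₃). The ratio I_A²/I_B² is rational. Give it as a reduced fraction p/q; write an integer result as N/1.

Shared (l₁,l₂,l₃)=(1,5,4): N and (l;000)² cancel in I_A²/I_B².
A: Δ = 2!·0!·8!/11! = 1/495; Racah Σ t=0..0: t=0:+1/80640 = 1/80640; ⇒ 3j(1 5 4; 1 3 -4)² = 1/495, sgn +1
B: Δ = 2!·0!·8!/11! = 1/495; Racah Σ t=1..1: t=1:−1/576 = -1/576; ⇒ 3j(1 5 4; 0 0 0)² = 5/99, sgn -1
I_A²/I_B² = (1/495)/(5/99) = 1/25

1/25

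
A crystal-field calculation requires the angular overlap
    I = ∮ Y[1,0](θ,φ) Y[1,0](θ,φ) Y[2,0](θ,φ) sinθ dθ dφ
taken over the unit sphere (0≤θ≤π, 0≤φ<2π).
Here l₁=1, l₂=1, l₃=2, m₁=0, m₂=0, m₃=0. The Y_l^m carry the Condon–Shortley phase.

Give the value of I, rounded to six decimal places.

0.252313

m-sum 0 ✓  L=4 even ✓  0≤2≤2 ✓
Π(2lᵢ+1) = 3×3×5 = 45
triangle coeff Δ(1,1,2) = 1/30
Σ_t [0,0]: t=0:+1/1 = 1/1
(3j)²=2/15 [(1 1 2; 0 0 0)], sign=+1
(m-triple is (0,0,0) — same symbol as above.)
⇒ 4πI² = 4/5
I = (+1)√(4/5/(4π)) = 0.25231325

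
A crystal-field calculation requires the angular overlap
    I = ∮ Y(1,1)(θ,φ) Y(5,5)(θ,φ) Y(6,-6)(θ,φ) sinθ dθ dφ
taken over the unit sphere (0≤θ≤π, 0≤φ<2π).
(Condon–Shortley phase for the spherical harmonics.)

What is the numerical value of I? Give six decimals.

m-sum 0 ✓  L=12 even ✓  4≤6≤6 ✓
Π(2lᵢ+1) = 3×11×13 = 429
triangle coeff Δ(1,5,6) = 1/858
Σ_t [0,0]: t=0:+1/14400 = 1/14400
(3j)²=6/143 [(1 5 6; 0 0 0)], sign=+1
Σ_t [0,0]: t=0:+1/7257600 = 1/7257600
(3j)²=1/13 [(1 5 6; 1 5 -6)], sign=+1
⇒ 4πI² = 18/13
I = (+1)√(18/13/(4π)) = 0.33194004

0.331940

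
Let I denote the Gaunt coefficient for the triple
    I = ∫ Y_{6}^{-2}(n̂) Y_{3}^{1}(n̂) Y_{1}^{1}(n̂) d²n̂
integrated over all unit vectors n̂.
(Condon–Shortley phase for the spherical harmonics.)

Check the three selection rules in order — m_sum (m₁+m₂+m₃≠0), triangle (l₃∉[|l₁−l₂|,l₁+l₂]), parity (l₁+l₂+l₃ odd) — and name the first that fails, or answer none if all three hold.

Σmᵢ = 0  ✓
l₃∈[|l₁−l₂|,l₁+l₂]=[3,9], have l₃=1  ✗
Σlᵢ = 10 ⇒ even

triangle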